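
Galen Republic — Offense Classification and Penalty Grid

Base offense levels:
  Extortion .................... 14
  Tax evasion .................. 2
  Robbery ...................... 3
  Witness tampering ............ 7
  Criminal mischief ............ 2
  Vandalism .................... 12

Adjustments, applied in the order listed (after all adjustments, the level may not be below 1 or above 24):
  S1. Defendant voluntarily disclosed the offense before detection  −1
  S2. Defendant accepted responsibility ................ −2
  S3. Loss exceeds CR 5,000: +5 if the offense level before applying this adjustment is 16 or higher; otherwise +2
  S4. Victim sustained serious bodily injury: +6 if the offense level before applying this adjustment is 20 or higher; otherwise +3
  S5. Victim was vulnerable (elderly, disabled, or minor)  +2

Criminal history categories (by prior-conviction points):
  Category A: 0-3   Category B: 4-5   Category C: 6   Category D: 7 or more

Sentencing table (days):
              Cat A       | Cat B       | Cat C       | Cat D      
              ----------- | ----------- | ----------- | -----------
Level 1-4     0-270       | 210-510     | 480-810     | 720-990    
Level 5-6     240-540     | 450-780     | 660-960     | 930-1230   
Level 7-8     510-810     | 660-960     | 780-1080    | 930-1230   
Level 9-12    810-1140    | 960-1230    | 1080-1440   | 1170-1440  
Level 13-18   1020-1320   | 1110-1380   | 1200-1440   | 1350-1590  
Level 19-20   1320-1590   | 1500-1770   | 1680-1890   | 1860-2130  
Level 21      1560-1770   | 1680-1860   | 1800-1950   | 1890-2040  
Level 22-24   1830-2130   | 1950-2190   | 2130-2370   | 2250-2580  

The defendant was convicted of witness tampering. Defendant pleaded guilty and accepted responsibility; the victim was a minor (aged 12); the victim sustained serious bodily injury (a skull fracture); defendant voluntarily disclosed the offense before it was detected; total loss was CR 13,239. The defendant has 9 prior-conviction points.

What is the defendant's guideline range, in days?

1170-1440 days

Base offense level for witness tampering: 7.
S1 applies: 7 − 1 = 6.
S2 applies: 6 − 2 = 4.
S3 applies (level before this adjustment is 4 < 16, so +2): 4 + 2 = 6.
S4 applies (level before this adjustment is 6 < 20, so +3): 6 + 3 = 9.
S5 applies: 9 + 2 = 11.
Final offense level: 11.
Criminal history: 9 prior points → Category D (7+).
Level 11 falls in the 9-12 band.
Grid: Level 9-12 × Category D = 1170-1440 days.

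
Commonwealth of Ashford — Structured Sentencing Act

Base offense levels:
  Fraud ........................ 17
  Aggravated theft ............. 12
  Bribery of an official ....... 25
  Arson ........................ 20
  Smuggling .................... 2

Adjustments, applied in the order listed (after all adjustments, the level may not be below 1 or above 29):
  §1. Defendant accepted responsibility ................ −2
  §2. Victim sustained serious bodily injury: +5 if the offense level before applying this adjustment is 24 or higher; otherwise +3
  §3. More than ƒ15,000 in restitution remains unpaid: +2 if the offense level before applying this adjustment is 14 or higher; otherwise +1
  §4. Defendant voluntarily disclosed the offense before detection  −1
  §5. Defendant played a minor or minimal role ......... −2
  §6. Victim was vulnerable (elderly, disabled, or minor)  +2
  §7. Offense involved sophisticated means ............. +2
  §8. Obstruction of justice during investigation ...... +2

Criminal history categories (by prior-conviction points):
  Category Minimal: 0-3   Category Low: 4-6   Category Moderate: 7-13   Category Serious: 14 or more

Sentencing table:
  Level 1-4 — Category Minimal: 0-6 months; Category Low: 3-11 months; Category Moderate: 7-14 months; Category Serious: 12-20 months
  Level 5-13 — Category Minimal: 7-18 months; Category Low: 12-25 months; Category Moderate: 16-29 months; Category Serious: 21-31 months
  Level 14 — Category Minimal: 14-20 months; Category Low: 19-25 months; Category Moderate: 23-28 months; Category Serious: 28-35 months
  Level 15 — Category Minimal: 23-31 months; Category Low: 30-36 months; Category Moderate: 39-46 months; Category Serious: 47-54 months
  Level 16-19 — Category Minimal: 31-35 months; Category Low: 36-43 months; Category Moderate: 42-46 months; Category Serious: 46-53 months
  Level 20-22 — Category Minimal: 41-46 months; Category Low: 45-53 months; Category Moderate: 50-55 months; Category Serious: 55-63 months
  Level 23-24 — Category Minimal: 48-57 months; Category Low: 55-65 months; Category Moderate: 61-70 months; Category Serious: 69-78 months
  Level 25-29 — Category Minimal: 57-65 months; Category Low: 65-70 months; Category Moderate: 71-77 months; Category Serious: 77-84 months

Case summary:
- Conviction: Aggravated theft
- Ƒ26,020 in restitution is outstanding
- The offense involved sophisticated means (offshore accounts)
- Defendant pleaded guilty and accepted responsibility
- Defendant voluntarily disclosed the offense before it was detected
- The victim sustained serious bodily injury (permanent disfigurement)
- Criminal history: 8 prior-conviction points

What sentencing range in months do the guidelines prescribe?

39-46 months

Base offense level for aggravated theft: 12.
§1 applies: 12 − 2 = 10.
§2 applies (level before this adjustment is 10 < 24, so +3): 10 + 3 = 13.
§3 applies (level before this adjustment is 13 < 14, so +1): 13 + 1 = 14.
§4 applies: 14 − 1 = 13.
§5 does not apply.
§6 does not apply.
§7 applies: 13 + 2 = 15.
Final offense level: 15.
Criminal history: 8 prior points → Category Moderate (7-13).
Level 15 falls in the 15 band.
Grid: Level 15 × Category Moderate = 39-46 months.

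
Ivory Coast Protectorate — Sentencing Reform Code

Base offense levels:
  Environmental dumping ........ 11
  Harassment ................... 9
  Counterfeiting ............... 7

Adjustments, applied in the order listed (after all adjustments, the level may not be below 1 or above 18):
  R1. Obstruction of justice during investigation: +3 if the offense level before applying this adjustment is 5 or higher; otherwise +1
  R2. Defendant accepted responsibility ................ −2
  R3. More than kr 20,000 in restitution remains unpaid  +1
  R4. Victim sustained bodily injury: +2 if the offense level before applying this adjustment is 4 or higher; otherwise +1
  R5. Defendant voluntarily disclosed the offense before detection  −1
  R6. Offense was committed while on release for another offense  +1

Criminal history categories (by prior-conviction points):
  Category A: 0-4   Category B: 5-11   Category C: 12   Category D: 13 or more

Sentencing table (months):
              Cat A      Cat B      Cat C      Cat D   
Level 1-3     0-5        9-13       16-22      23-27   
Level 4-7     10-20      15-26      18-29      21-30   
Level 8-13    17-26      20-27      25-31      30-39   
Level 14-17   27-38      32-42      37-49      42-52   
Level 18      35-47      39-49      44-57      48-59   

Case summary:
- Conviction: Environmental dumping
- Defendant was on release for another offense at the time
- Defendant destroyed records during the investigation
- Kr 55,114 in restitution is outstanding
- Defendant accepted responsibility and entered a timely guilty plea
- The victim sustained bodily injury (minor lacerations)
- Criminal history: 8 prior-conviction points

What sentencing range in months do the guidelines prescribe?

Base offense level for environmental dumping: 11.
R1 applies (level before this adjustment is 11 ≥ 5, so +3): 11 + 3 = 14.
R2 applies: 14 − 2 = 12.
R3 applies: 12 + 1 = 13.
R4 applies (level before this adjustment is 13 ≥ 4, so +2): 13 + 2 = 15.
R6 applies: 15 + 1 = 16.
Final offense level: 16.
Criminal history: 8 prior points → Category B (5-11).
Level 16 falls in the 14-17 band.
Grid: Level 14-17 × Category B = 32-42 months.

32-42 months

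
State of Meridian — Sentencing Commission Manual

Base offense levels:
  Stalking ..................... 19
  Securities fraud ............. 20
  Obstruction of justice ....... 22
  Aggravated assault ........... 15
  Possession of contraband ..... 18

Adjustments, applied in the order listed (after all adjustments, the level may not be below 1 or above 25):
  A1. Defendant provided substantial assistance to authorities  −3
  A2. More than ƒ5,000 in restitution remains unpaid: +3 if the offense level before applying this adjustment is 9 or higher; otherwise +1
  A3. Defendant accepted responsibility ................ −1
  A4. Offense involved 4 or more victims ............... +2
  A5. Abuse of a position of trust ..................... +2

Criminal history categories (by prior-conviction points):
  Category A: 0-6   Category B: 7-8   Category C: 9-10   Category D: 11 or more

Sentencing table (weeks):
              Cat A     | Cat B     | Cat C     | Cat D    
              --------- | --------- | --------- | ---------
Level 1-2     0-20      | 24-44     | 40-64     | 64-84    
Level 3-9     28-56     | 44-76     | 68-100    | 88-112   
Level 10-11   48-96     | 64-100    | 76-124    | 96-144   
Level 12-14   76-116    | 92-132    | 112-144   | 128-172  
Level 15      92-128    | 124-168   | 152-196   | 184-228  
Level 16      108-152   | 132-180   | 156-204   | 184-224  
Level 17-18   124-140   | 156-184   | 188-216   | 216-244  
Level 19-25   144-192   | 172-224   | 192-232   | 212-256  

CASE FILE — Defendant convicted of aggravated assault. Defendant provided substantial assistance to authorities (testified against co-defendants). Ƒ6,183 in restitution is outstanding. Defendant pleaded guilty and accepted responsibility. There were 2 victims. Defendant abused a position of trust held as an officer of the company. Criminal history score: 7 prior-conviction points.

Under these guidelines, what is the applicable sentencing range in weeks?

Base offense level for aggravated assault: 15.
A1 applies: 15 − 3 = 12.
A2 applies (level before this adjustment is 12 ≥ 9, so +3): 12 + 3 = 15.
A3 applies: 15 − 1 = 14.
A5 applies: 14 + 2 = 16.
Final offense level: 16.
Criminal history: 7 prior points → Category B (7-8).
Level 16 falls in the 16 band.
Grid: Level 16 × Category B = 132-180 weeks.

132-180 weeks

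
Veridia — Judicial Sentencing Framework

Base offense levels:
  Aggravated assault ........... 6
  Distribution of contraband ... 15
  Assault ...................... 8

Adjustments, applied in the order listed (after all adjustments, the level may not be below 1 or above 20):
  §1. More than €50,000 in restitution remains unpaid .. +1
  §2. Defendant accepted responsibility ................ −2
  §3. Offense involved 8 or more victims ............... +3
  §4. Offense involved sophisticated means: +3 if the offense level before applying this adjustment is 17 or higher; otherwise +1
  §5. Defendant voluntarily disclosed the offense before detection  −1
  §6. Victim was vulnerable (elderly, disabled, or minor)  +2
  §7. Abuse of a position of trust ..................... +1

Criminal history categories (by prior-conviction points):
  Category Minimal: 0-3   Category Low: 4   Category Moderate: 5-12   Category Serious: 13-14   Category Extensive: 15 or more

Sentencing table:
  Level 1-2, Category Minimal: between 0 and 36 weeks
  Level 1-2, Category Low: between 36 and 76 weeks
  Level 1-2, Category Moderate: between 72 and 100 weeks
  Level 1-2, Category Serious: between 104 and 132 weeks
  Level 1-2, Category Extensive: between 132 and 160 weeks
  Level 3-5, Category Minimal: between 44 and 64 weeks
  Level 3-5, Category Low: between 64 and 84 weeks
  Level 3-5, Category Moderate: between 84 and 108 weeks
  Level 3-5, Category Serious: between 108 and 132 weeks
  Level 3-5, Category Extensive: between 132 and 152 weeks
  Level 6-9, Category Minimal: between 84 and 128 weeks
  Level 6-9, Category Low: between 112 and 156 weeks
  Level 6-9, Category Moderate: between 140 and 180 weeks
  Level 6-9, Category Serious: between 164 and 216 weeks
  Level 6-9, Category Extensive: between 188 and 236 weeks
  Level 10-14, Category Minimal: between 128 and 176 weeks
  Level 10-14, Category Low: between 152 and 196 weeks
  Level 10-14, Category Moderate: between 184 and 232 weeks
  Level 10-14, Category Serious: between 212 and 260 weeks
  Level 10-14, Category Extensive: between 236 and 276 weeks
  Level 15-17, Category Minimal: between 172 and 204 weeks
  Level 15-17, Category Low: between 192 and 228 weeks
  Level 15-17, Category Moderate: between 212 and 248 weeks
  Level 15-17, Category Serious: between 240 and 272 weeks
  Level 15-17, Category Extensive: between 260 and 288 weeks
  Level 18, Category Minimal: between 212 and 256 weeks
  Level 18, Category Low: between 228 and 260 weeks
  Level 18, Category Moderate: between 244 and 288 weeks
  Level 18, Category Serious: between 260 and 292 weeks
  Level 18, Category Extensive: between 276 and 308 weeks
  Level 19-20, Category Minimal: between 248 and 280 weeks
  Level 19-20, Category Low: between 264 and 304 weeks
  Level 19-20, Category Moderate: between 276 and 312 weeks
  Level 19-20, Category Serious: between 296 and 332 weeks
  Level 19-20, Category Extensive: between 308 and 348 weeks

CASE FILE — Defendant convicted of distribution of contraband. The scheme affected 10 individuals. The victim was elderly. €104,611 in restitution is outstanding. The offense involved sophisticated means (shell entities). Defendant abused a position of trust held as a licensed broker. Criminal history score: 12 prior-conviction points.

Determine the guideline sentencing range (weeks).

276-312 weeks

Base offense level for distribution of contraband: 15.
§1 applies: 15 + 1 = 16.
§2 does not apply.
§3 applies: 16 + 3 = 19.
§4 applies (level before this adjustment is 19 ≥ 17, so +3): 19 + 3 = 22.
§5 does not apply.
§6 applies: 22 + 2 = 24.
§7 applies: 24 + 1 = 25.
Level 25 exceeds the maximum of 20; capped at 20.
Final offense level: 20.
Criminal history: 12 prior points → Category Moderate (5-12).
Level 20 falls in the 19-20 band.
Grid: Level 19-20 × Category Moderate = 276-312 weeks.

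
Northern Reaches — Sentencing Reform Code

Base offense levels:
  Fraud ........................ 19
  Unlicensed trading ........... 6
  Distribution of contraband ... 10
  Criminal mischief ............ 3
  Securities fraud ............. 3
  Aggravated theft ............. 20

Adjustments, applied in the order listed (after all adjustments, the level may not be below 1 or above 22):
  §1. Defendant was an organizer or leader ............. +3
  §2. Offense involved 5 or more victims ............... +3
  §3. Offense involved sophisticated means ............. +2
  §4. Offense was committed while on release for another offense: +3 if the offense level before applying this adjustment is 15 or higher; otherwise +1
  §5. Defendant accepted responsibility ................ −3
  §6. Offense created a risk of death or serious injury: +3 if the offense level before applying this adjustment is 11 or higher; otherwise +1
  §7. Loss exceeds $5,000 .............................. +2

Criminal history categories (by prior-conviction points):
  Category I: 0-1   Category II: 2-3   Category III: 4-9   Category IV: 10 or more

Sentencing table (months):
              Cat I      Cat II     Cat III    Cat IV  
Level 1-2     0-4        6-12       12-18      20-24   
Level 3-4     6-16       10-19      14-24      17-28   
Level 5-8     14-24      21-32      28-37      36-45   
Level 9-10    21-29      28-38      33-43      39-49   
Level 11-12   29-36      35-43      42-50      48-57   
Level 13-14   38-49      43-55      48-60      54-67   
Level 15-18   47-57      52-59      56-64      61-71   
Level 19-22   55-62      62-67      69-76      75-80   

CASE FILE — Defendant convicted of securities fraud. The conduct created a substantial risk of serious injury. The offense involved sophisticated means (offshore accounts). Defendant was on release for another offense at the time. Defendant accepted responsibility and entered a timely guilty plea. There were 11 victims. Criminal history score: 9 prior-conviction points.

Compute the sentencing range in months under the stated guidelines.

28-37 months

Base offense level for securities fraud: 3.
§2 applies: 3 + 3 = 6.
§3 applies: 6 + 2 = 8.
§4 applies (level before this adjustment is 8 < 15, so +1): 8 + 1 = 9.
§5 applies: 9 − 3 = 6.
§6 applies (level before this adjustment is 6 < 11, so +1): 6 + 1 = 7.
§7 does not apply.
Final offense level: 7.
Criminal history: 9 prior points → Category III (4-9).
Level 7 falls in the 5-8 band.
Grid: Level 5-8 × Category III = 28-37 months.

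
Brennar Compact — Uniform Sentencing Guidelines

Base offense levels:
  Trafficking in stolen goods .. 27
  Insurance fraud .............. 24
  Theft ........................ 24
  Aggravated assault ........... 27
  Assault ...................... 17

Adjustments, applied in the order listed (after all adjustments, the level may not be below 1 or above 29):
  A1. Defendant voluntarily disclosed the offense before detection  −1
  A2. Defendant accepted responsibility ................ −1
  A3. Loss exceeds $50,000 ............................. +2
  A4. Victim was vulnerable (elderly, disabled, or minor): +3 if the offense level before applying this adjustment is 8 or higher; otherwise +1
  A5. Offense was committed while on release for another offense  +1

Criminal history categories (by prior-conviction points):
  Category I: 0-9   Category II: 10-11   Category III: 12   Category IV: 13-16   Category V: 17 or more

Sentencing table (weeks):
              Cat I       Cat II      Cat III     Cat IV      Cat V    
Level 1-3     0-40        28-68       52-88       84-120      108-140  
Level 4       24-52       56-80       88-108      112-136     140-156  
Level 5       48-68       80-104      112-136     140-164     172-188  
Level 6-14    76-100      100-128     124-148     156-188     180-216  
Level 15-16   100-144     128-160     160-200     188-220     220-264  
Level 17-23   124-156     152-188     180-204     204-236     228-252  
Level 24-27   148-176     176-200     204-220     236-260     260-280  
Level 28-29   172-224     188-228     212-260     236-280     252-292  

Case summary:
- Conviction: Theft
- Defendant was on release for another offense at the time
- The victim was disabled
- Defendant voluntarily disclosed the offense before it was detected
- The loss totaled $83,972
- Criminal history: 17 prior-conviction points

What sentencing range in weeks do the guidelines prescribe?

Base offense level for theft: 24.
A1 applies: 24 − 1 = 23.
A2 does not apply.
A3 applies: 23 + 2 = 25.
A4 applies (level before this adjustment is 25 ≥ 8, so +3): 25 + 3 = 28.
A5 applies: 28 + 1 = 29.
Final offense level: 29.
Criminal history: 17 prior points → Category V (17+).
Level 29 falls in the 28-29 band.
Grid: Level 28-29 × Category V = 252-292 weeks.

252-292 weeks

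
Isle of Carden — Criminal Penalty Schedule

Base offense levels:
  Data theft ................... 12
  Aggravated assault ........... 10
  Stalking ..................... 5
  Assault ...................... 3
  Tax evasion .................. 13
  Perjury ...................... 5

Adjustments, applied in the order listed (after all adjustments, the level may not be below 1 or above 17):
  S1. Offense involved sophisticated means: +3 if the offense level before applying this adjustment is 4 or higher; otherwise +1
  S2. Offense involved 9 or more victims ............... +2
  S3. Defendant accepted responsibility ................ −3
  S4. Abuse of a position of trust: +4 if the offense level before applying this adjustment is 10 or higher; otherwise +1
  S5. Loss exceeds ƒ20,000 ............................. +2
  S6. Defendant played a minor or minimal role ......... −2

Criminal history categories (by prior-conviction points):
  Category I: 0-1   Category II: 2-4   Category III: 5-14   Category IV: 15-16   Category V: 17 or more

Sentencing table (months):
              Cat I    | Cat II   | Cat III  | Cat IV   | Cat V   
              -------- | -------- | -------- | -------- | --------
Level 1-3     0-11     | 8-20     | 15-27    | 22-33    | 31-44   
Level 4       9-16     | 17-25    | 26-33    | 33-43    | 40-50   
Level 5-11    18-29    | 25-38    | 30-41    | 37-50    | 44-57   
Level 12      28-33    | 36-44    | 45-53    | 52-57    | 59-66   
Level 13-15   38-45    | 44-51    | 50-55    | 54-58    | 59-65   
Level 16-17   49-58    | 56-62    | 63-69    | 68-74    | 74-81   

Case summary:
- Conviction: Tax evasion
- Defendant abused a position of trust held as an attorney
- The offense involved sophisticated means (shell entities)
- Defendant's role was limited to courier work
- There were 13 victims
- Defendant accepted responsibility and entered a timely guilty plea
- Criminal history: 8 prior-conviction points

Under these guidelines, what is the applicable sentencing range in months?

63-69 months

Base offense level for tax evasion: 13.
S1 applies (level before this adjustment is 13 ≥ 4, so +3): 13 + 3 = 16.
S2 applies: 16 + 2 = 18.
S3 applies: 18 − 3 = 15.
S4 applies (level before this adjustment is 15 ≥ 10, so +4): 15 + 4 = 19.
S5 does not apply.
S6 applies: 19 − 2 = 17.
Final offense level: 17.
Criminal history: 8 prior points → Category III (5-14).
Level 17 falls in the 16-17 band.
Grid: Level 16-17 × Category III = 63-69 months.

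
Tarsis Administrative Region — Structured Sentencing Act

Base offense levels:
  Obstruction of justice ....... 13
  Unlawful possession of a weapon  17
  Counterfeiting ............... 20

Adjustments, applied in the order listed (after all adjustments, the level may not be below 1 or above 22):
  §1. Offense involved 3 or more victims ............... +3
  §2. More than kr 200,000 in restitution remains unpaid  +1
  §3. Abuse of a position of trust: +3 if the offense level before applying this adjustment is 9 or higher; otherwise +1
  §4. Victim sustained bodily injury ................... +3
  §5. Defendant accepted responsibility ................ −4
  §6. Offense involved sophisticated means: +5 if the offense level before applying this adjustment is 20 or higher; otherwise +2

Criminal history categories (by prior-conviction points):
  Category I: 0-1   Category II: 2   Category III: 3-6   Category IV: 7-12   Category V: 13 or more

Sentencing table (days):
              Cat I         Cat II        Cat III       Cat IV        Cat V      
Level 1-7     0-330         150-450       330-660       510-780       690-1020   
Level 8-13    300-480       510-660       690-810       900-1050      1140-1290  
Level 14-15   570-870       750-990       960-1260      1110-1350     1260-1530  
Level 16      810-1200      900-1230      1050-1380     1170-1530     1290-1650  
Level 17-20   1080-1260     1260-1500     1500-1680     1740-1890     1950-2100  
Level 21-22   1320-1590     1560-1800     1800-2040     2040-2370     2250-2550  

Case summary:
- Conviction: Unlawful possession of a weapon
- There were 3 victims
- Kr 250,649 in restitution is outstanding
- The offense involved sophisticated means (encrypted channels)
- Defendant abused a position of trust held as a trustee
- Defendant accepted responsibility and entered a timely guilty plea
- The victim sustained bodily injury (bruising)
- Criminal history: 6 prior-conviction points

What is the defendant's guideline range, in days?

1800-2040 days

Base offense level for unlawful possession of a weapon: 17.
§1 applies: 17 + 3 = 20.
§2 applies: 20 + 1 = 21.
§3 applies (level before this adjustment is 21 ≥ 9, so +3): 21 + 3 = 24.
§4 applies: 24 + 3 = 27.
§5 applies: 27 − 4 = 23.
§6 applies (level before this adjustment is 23 ≥ 20, so +5): 23 + 5 = 28.
Level 28 exceeds the maximum of 22; capped at 22.
Final offense level: 22.
Criminal history: 6 prior points → Category III (3-6).
Level 22 falls in the 21-22 band.
Grid: Level 21-22 × Category III = 1800-2040 days.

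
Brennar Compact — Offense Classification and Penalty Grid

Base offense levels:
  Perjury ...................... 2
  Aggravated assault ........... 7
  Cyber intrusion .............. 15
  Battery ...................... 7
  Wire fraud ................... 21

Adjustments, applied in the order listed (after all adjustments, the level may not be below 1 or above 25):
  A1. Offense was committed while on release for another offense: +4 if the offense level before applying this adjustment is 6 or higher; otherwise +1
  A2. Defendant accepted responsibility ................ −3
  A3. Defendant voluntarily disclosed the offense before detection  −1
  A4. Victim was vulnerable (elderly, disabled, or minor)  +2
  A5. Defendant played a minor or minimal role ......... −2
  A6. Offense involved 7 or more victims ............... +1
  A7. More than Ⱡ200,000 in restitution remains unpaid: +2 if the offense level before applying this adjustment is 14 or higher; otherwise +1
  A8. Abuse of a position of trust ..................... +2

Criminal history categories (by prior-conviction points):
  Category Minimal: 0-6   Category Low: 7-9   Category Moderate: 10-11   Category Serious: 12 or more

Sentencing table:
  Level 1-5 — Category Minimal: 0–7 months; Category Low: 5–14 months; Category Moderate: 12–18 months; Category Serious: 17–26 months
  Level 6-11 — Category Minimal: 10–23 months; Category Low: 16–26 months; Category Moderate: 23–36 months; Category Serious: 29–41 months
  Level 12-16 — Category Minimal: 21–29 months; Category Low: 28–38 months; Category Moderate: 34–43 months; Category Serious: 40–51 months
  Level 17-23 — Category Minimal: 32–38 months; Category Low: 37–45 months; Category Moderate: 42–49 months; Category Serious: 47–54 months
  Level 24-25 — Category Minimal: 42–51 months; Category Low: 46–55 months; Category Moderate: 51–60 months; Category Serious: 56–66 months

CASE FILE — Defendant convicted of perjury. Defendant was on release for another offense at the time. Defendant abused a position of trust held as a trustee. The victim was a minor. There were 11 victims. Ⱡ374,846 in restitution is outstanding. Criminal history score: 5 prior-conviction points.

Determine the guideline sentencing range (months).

Base offense level for perjury: 2.
A1 applies (level before this adjustment is 2 < 6, so +1): 2 + 1 = 3.
A3 does not apply.
A4 applies: 3 + 2 = 5.
A5 does not apply.
A6 applies: 5 + 1 = 6.
A7 applies (level before this adjustment is 6 < 14, so +1): 6 + 1 = 7.
A8 applies: 7 + 2 = 9.
Final offense level: 9.
Criminal history: 5 prior points → Category Minimal (0-6).
Level 9 falls in the 6-11 band.
Grid: Level 6-11 × Category Minimal = 10-23 months.

10-23 months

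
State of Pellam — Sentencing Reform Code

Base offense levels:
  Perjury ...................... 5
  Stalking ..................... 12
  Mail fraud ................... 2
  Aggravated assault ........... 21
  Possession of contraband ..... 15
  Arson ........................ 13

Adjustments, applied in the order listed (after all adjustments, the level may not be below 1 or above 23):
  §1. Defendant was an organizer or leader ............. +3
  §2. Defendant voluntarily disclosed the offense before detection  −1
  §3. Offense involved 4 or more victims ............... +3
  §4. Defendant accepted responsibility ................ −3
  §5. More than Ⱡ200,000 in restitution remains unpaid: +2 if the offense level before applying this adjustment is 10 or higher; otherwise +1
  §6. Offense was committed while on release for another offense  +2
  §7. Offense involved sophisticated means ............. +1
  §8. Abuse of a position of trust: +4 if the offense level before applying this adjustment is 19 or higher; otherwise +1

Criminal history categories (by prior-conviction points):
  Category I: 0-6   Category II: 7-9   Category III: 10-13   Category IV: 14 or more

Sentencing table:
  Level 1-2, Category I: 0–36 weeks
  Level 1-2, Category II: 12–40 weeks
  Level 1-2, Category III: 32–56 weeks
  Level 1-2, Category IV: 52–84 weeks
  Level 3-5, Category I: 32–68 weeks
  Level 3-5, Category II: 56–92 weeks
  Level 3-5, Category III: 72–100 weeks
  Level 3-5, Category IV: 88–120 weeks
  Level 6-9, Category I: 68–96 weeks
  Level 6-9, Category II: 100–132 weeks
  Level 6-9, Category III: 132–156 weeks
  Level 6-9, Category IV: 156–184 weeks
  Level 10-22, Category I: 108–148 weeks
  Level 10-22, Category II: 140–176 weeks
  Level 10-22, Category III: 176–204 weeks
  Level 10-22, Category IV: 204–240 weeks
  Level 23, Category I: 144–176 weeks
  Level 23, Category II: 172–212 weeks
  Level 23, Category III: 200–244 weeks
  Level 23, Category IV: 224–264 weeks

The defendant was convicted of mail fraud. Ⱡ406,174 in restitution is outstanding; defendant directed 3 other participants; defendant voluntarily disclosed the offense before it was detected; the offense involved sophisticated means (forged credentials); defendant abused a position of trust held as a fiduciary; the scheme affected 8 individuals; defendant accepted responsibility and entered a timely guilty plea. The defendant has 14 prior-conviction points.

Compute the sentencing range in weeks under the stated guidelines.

Base offense level for mail fraud: 2.
§1 applies: 2 + 3 = 5.
§2 applies: 5 − 1 = 4.
§3 applies: 4 + 3 = 7.
§4 applies: 7 − 3 = 4.
§5 applies (level before this adjustment is 4 < 10, so +1): 4 + 1 = 5.
§7 applies: 5 + 1 = 6.
§8 applies (level before this adjustment is 6 < 19, so +1): 6 + 1 = 7.
Final offense level: 7.
Criminal history: 14 prior points → Category IV (14+).
Level 7 falls in the 6-9 band.
Grid: Level 6-9 × Category IV = 156-184 weeks.

156-184 weeks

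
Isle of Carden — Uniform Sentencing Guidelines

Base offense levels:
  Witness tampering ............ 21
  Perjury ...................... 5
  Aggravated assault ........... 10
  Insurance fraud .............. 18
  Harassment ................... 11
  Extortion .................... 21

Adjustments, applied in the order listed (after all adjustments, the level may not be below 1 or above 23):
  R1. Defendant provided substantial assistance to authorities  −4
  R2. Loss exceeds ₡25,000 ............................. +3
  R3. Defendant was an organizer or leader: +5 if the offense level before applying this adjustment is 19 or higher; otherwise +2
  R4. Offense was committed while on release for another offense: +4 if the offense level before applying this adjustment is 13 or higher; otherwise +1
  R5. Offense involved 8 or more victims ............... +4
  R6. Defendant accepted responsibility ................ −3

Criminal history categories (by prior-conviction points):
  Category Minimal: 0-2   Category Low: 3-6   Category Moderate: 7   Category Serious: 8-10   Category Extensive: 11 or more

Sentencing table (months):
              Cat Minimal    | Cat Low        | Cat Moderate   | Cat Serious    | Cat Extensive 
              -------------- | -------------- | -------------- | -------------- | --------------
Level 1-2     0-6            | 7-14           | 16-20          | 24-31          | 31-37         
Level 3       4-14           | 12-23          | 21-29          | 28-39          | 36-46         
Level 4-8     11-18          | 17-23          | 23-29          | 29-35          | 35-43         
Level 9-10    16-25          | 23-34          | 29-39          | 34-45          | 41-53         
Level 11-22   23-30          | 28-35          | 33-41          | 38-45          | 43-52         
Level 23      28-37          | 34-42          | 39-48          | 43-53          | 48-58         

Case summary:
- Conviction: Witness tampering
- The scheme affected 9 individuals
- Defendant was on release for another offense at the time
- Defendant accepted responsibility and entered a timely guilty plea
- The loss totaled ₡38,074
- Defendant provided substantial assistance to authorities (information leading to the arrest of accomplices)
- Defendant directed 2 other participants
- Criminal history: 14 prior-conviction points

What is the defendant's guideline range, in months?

Base offense level for witness tampering: 21.
R1 applies: 21 − 4 = 17.
R2 applies: 17 + 3 = 20.
R3 applies (level before this adjustment is 20 ≥ 19, so +5): 20 + 5 = 25.
R4 applies (level before this adjustment is 25 ≥ 13, so +4): 25 + 4 = 29.
R5 applies: 29 + 4 = 33.
R6 applies: 33 − 3 = 30.
Level 30 exceeds the maximum of 23; capped at 23.
Final offense level: 23.
Criminal history: 14 prior points → Category Extensive (11+).
Level 23 falls in the 23 band.
Grid: Level 23 × Category Extensive = 48-58 months.

48-58 months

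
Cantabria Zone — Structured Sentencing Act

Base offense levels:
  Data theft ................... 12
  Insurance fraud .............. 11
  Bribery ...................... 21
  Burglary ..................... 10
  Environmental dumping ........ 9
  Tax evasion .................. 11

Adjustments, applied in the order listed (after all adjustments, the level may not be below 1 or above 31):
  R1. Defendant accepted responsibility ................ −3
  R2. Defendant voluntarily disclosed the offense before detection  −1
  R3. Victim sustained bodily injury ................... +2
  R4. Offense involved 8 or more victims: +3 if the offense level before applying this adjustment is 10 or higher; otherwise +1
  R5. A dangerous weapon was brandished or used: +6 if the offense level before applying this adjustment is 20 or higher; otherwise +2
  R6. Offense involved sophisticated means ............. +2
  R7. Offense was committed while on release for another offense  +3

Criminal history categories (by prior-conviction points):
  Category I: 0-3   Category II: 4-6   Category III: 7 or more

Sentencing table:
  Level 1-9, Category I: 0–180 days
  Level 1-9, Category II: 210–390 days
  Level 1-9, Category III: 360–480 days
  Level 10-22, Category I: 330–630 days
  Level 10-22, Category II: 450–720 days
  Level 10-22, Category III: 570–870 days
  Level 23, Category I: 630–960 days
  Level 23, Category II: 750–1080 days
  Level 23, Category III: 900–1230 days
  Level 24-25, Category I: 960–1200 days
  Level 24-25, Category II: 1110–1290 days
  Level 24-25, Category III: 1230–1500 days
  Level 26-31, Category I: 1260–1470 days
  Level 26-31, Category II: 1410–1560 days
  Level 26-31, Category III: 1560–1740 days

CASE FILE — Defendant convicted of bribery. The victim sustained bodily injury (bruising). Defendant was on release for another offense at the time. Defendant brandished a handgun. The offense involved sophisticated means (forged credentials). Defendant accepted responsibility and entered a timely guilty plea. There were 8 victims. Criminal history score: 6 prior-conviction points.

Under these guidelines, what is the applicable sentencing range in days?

1410-1560 days

Base offense level for bribery: 21.
R1 applies: 21 − 3 = 18.
R2 does not apply.
R3 applies: 18 + 2 = 20.
R4 applies (level before this adjustment is 20 ≥ 10, so +3): 20 + 3 = 23.
R5 applies (level before this adjustment is 23 ≥ 20, so +6): 23 + 6 = 29.
R6 applies: 29 + 2 = 31.
R7 applies: 31 + 3 = 34.
Level 34 exceeds the maximum of 31; capped at 31.
Final offense level: 31.
Criminal history: 6 prior points → Category II (4-6).
Level 31 falls in the 26-31 band.
Grid: Level 26-31 × Category II = 1410-1560 days.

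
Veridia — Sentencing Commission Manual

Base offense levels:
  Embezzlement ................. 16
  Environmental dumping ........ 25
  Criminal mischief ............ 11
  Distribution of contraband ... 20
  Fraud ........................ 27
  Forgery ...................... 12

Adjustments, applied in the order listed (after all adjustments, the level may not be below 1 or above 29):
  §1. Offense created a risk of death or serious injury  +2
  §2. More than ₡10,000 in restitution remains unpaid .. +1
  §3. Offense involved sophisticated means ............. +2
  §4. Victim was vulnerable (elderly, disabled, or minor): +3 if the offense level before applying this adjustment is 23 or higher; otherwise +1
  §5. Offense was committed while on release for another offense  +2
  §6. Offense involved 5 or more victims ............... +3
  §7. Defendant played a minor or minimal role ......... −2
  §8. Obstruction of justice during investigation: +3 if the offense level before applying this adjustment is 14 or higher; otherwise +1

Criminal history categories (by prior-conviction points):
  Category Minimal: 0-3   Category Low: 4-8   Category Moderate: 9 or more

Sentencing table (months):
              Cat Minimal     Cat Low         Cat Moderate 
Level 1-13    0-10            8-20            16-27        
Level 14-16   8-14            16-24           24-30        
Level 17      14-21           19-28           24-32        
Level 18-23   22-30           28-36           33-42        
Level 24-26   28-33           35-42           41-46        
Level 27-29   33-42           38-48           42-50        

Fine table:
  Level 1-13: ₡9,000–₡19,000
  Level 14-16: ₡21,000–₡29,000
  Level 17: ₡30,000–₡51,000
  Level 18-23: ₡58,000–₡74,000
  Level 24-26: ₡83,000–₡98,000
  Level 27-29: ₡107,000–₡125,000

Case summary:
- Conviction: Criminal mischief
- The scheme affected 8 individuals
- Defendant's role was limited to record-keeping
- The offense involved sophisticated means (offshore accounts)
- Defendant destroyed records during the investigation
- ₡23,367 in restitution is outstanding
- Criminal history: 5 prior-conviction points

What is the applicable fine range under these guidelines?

Base offense level for criminal mischief: 11.
§2 applies: 11 + 1 = 12.
§3 applies: 12 + 2 = 14.
§5 does not apply.
§6 applies: 14 + 3 = 17.
§7 applies: 17 − 2 = 15.
§8 applies (level before this adjustment is 15 ≥ 14, so +3): 15 + 3 = 18.
Final offense level: 18.
Level 18 falls in the 18-23 band.
Fine table: Level 18-23 → ₡58,000–₡74,000.

₡58,000–₡74,000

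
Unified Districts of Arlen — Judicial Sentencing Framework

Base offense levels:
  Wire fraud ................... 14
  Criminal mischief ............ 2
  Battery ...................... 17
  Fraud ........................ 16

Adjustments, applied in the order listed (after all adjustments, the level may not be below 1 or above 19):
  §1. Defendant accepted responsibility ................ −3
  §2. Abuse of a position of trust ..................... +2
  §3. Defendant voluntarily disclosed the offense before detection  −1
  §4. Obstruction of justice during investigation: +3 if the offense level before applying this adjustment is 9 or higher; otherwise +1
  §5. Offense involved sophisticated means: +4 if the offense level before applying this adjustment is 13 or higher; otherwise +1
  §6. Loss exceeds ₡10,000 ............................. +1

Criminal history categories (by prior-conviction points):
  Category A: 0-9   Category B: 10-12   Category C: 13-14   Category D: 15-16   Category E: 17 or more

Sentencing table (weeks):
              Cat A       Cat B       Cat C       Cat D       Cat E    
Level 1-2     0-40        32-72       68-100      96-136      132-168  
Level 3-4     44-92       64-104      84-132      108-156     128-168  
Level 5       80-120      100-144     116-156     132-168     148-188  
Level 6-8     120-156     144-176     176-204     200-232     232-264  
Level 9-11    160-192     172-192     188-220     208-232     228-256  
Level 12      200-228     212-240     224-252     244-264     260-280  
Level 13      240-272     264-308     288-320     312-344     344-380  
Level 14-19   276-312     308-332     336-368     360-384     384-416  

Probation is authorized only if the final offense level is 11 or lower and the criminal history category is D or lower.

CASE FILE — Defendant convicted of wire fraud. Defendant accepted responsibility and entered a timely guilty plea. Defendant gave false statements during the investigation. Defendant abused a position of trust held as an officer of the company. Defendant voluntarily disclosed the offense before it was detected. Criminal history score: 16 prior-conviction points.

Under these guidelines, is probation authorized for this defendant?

No

Base offense level for wire fraud: 14.
§1 applies: 14 − 3 = 11.
§2 applies: 11 + 2 = 13.
§3 applies: 13 − 1 = 12.
§4 applies (level before this adjustment is 12 ≥ 9, so +3): 12 + 3 = 15.
§5 does not apply.
Final offense level: 15.
Criminal history: 16 prior points → Category D (15-16).
Level 15 falls in the 14-19 band.
Grid: Level 14-19 × Category D = 360-384 weeks.
Probation check: level 15 > 11 and category D ≤ D → not eligible.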